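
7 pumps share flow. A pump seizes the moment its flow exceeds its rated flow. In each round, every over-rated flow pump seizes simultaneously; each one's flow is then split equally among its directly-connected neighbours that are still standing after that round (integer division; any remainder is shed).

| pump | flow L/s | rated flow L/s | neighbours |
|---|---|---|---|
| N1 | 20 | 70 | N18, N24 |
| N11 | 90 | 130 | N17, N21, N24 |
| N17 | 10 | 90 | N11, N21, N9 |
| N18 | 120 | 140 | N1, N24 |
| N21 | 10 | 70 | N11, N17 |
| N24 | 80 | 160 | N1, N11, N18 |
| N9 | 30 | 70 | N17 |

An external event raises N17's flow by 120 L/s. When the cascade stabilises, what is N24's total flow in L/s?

146

Round 1 — N17 at 130 > 90. N17 seizes.
  N17 sheds 130 L/s to N11, N21, N9: 43 each (1 lost).
    N11: 90+43 = 133 > 130
    N21: 10+43 = 53 ≤ 70
    N9: 30+43 = 73 > 70
Round 2 — N11, N9 seize.
  N11 sheds 133 L/s to N21, N24: 66 each (1 lost).
    N21: 53+66 = 119 > 70
    N24: 80+66 = 146 ≤ 160
  N9 sheds 73 L/s: no online neighbours, lost.
Round 3 — N21 seizes.
  N21 sheds 119 L/s: no online neighbours, lost.
No further seizures.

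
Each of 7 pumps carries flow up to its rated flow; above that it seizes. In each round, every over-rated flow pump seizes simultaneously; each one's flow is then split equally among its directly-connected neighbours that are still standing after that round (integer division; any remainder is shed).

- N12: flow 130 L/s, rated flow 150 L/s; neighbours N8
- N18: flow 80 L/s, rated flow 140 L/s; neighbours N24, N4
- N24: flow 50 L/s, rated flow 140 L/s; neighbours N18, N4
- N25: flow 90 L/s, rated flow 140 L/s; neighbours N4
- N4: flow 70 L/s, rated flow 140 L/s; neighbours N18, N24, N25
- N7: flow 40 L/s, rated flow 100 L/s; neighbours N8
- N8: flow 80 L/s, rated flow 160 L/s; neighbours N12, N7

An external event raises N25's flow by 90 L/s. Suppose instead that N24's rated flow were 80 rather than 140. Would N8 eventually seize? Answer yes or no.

With N24's rated flow at 80:
Round 1 — N25 at 180 > 140. N25 seizes.
  N25 sheds 180 L/s to N4: 180 each.
    N4: 70+180 = 250 > 140
Round 2 — N4 seizes.
  N4 sheds 250 L/s to N18, N24: 125 each.
    N18: 80+125 = 205 > 140
    N24: 50+125 = 175 > 80
Round 3 — N18, N24 seize.
  N18 sheds 205 L/s: no online neighbours, lost.
  N24 sheds 175 L/s: no online neighbours, lost.
No further seizures.

no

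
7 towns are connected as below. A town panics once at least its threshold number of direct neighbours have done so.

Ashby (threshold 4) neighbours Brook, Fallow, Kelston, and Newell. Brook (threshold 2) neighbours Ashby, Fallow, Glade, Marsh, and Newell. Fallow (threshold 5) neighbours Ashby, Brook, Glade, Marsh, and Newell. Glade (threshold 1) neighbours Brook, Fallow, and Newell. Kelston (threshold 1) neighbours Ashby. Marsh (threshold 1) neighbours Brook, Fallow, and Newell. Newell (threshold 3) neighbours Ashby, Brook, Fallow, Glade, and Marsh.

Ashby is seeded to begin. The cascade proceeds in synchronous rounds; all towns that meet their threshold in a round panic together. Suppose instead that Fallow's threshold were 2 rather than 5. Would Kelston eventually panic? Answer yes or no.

yes

With Fallow's threshold at 2:
Round 1 — Ashby panics (initial).
Round 2 — checking thresholds:
  Brook: 1 of 5 neighbours < 2, below threshold.
  Fallow: 1 of 5 neighbours < 2, below threshold.
  Kelston: 1 of 1 neighbours ≥ 1, panics.
  Newell: 1 of 5 neighbours < 3, below threshold.
Round 3 — no new panics; cascade stops.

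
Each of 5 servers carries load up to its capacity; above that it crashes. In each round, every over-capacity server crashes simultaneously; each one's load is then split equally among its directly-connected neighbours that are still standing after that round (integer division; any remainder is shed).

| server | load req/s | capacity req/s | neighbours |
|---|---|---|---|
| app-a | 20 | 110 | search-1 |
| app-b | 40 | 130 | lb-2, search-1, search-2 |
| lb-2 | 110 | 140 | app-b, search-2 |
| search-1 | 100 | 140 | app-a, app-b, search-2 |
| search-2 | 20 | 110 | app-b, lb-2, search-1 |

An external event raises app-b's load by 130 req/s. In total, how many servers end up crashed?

4

Round 1 — app-b at 170 > 130. app-b crashes.
  app-b sheds 170 req/s to lb-2, search-1, search-2: 56 each (2 lost).
    lb-2: 110+56 = 166 > 140
    search-1: 100+56 = 156 > 140
    search-2: 20+56 = 76 ≤ 110
Round 2 — lb-2, search-1 crash.
  lb-2 sheds 166 req/s to search-2: 166 each.
    search-2: 76+166 = 242 > 110
  search-1 sheds 156 req/s to app-a, search-2: 78 each.
    app-a: 20+78 = 98 ≤ 110
    search-2: 242+78 = 320 > 110
Round 3 — search-2 crashes.
  search-2 sheds 320 req/s: no online neighbours, lost.
No further crashes.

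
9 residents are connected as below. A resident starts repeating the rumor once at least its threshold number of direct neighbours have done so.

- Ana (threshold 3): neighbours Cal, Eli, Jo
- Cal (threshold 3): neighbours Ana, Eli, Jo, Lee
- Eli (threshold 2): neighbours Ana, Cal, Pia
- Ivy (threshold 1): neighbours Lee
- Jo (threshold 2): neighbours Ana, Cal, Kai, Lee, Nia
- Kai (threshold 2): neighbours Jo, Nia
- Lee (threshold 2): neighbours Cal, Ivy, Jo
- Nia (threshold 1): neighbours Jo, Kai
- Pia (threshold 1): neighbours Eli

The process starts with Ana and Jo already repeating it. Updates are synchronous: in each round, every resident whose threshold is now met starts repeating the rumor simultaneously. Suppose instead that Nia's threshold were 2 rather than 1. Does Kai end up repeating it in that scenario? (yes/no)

With Nia's threshold at 2:
Round 1 — Ana, Jo start repeating the rumor (initial).
Round 2 — no new spreads; cascade stops.

no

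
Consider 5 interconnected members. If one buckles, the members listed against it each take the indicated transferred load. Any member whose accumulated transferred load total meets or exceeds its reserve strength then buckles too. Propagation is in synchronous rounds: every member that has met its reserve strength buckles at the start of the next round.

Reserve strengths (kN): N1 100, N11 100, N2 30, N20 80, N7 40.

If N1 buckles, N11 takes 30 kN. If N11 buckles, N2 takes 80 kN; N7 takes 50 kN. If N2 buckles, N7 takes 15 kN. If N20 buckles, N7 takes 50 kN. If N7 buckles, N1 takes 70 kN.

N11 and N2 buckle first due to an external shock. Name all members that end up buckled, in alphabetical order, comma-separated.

Round 1 — N11, N2 buckle (initial).
  N7: +50+15 → 65 ≥ 40
Round 2 — N7 buckles.
  N1: +70 → 70 < 100
No further bucklings.

N11, N2, N7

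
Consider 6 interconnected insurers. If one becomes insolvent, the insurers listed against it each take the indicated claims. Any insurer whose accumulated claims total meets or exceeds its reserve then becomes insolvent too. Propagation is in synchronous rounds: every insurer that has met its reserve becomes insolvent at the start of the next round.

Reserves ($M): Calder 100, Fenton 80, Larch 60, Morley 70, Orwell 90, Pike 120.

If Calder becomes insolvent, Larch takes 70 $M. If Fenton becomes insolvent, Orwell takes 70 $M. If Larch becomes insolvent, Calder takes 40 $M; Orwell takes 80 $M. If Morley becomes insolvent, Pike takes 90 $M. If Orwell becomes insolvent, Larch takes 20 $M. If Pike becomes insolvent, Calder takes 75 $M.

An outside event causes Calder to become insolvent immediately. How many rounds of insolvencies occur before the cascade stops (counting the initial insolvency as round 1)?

2

Round 1 — Calder becomes insolvent (initial).
  Larch: +70 → 70 ≥ 60
Round 2 — Larch becomes insolvent.
  Orwell: +80 → 80 < 90
No further insolvencies.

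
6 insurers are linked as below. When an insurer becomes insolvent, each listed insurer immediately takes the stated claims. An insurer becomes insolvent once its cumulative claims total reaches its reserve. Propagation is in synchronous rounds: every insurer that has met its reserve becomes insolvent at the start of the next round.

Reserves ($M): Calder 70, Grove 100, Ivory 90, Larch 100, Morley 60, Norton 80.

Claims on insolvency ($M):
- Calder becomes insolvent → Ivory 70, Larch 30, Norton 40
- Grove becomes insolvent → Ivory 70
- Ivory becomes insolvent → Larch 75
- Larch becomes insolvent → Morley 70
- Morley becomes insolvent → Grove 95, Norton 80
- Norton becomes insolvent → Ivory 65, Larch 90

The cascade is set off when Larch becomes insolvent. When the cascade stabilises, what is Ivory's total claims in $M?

65

Round 1 — Larch becomes insolvent (initial).
  Morley: +70 → 70 ≥ 60
Round 2 — Morley becomes insolvent.
  Grove: +95 → 95 < 100
  Norton: +80 → 80 ≥ 80
Round 3 — Norton becomes insolvent.
  Ivory: +65 → 65 < 90
No further insolvencies.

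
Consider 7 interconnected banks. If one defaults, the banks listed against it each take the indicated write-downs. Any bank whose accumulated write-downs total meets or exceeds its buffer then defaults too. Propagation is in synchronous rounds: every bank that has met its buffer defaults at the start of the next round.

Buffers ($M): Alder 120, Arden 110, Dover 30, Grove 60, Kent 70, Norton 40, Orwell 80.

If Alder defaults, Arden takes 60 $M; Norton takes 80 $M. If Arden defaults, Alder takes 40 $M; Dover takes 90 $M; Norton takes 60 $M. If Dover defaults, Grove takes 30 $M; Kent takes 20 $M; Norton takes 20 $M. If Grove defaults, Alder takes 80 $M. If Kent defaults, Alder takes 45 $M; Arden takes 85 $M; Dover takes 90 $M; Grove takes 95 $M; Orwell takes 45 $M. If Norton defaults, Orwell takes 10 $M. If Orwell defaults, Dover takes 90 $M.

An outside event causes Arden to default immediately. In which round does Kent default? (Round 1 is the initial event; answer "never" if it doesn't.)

Round 1 — Arden defaults (initial).
  Alder: +40 → 40 < 120
  Dover: +90 → 90 ≥ 30
  Norton: +60 → 60 ≥ 40
Round 2 — Dover, Norton default.
  Grove: +30 → 30 < 60
  Kent: +20 → 20 < 70
  Orwell: +10 → 10 < 80
No further defaults.

never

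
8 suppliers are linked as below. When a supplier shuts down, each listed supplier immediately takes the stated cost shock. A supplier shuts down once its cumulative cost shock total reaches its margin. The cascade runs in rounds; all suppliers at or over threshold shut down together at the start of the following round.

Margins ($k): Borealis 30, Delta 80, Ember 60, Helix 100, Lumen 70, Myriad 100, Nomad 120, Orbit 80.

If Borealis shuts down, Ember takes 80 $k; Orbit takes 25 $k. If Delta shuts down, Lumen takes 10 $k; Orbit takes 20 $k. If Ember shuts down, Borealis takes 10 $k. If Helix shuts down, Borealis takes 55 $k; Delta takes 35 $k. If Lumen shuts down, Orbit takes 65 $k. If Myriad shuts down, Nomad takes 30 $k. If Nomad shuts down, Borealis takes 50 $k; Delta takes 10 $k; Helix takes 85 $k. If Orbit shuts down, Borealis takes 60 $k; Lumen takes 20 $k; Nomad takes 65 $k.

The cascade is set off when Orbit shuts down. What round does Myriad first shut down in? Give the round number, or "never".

never

Round 1 — Orbit shuts down (initial).
  Borealis: +60 → 60 ≥ 30
  Lumen: +20 → 20 < 70
  Nomad: +65 → 65 < 120
Round 2 — Borealis shuts down.
  Ember: +80 → 80 ≥ 60
Round 3 — Ember shuts down.
No further shutdowns.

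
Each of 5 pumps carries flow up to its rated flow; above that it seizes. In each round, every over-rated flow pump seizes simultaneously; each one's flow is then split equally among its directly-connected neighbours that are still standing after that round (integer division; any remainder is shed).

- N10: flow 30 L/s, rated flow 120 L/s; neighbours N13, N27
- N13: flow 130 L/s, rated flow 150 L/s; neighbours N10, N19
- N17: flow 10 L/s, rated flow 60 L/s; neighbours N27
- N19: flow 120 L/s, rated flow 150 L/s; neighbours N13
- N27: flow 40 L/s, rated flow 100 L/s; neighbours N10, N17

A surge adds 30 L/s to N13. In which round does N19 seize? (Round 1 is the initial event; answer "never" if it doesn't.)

Round 1 — N13 at 160 > 150. N13 seizes.
  N13 sheds 160 L/s to N10, N19: 80 each.
    N10: 30+80 = 110 ≤ 120
    N19: 120+80 = 200 > 150
Round 2 — N19 seizes.
  N19 sheds 200 L/s: no online neighbours, lost.
No further seizures.

2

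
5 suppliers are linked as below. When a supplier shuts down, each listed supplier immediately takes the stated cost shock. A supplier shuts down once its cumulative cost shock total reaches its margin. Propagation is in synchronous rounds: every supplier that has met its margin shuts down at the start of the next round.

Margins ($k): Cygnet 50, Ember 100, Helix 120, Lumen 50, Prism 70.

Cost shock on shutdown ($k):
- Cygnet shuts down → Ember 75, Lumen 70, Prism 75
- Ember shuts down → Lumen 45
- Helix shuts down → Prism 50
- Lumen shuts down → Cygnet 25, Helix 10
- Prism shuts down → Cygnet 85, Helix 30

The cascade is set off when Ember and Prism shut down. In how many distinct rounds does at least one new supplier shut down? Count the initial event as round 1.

3

Round 1 — Ember, Prism shut down (initial).
  Cygnet: +85 → 85 ≥ 50
  Helix: +30 → 30 < 120
  Lumen: +45 → 45 < 50
Round 2 — Cygnet shuts down.
  Lumen: +70 → 115 ≥ 50
Round 3 — Lumen shuts down.
  Helix: +10 → 40 < 120
No further shutdowns.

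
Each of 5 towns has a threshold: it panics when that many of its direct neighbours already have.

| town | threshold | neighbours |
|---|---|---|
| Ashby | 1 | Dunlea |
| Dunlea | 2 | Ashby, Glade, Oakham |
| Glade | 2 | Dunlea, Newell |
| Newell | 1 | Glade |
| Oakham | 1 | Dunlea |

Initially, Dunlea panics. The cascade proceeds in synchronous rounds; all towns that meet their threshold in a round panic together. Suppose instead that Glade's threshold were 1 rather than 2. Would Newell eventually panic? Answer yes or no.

With Glade's threshold at 1:
Round 1 — Dunlea panics (initial).
Round 2 — checking thresholds:
  Ashby: 1 of 1 neighbours ≥ 1, panics.
  Glade: 1 of 2 neighbours ≥ 1, panics.
  Oakham: 1 of 1 neighbours ≥ 1, panics.
Round 3 — checking thresholds:
  Newell: 1 of 1 neighbours ≥ 1, panics.
Round 4 — no new panics; cascade stops.

yes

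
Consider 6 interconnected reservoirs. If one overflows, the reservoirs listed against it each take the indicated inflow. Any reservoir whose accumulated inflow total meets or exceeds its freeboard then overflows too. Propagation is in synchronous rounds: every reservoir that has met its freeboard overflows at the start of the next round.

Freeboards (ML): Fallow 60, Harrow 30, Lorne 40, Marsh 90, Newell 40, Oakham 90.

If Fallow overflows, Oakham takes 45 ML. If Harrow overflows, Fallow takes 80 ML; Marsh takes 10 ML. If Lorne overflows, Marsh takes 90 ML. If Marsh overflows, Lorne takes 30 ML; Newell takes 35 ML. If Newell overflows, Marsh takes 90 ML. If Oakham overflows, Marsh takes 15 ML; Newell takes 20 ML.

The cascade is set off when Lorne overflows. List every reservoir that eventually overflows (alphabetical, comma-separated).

Round 1 — Lorne overflows (initial).
  Marsh: +90 → 90 ≥ 90
Round 2 — Marsh overflows.
  Newell: +35 → 35 < 40
No further overflows.

Lorne, Marsh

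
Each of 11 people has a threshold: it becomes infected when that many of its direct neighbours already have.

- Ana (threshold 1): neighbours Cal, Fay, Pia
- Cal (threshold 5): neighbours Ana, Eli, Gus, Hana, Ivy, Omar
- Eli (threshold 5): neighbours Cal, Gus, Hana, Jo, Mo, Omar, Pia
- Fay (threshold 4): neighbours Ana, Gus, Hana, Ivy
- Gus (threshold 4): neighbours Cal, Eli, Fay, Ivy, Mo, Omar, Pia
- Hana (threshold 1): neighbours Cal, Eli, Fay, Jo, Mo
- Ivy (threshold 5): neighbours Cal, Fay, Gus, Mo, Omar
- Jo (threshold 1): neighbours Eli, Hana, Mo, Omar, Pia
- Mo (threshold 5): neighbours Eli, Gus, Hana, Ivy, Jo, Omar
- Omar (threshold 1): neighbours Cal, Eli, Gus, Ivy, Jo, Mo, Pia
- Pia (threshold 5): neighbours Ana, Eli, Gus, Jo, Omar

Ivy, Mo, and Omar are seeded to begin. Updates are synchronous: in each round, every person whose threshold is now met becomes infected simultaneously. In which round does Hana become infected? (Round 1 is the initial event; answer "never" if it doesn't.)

Round 1 — Ivy, Mo, Omar become infected (initial).
Round 2 — checking thresholds:
  Cal: 2 of 6 neighbours < 5, not yet.
  Eli: 2 of 7 neighbours < 5, not yet.
  Fay: 1 of 4 neighbours < 4, not yet.
  Gus: 3 of 7 neighbours < 4, not yet.
  Hana: 1 of 5 neighbours ≥ 1, becomes infected.
  Jo: 2 of 5 neighbours ≥ 1, becomes infected.
  Pia: 1 of 5 neighbours < 5, not yet.
Round 3 — no new infections; cascade stops.

2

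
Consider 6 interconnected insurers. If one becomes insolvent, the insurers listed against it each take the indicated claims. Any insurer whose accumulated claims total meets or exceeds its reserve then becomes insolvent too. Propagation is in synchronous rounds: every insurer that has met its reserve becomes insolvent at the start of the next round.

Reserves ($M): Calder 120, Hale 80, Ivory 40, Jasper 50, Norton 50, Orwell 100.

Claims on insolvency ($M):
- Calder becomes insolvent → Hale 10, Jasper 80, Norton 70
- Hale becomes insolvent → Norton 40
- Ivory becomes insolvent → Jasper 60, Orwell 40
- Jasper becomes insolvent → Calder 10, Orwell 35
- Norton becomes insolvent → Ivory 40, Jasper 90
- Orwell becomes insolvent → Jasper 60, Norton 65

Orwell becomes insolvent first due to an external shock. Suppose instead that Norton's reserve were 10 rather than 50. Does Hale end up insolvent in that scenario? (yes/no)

no

With Norton's reserve at 10:
Round 1 — Orwell becomes insolvent (initial).
  Jasper: +60 → 60 ≥ 50
  Norton: +65 → 65 ≥ 10
Round 2 — Jasper, Norton become insolvent.
  Calder: +10 → 10 < 120
  Ivory: +40 → 40 ≥ 40
Round 3 — Ivory becomes insolvent.
No further insolvencies.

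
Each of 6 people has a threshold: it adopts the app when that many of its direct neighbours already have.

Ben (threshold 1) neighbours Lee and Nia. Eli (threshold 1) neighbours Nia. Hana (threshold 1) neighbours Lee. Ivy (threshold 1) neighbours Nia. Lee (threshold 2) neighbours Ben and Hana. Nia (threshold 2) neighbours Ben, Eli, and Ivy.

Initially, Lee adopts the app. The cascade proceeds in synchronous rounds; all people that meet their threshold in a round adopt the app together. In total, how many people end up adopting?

Round 1 — Lee adopts the app (initial).
Round 2 — checking thresholds:
  Ben: 1 of 2 neighbours ≥ 1, adopts the app.
  Hana: 1 of 1 neighbours ≥ 1, adopts the app.
Round 3 — no new adoptions; cascade stops.

3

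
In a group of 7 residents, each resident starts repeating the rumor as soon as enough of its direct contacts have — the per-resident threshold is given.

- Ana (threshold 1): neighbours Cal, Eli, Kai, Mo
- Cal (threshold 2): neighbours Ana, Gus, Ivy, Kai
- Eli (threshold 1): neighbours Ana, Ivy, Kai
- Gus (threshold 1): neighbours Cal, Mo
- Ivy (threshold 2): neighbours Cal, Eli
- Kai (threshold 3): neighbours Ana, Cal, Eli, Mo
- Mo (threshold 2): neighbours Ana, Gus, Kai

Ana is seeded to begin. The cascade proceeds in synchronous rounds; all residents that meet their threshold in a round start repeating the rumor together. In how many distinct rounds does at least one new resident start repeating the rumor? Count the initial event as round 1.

Round 1 — Ana starts repeating the rumor (initial).
Round 2 — checking thresholds:
  Cal: 1 of 4 neighbours < 2, below threshold.
  Eli: 1 of 3 neighbours ≥ 1, starts repeating the rumor.
  Kai: 1 of 4 neighbours < 3, below threshold.
  Mo: 1 of 3 neighbours < 2, below threshold.
Round 3 — no new spreads; cascade stops.

2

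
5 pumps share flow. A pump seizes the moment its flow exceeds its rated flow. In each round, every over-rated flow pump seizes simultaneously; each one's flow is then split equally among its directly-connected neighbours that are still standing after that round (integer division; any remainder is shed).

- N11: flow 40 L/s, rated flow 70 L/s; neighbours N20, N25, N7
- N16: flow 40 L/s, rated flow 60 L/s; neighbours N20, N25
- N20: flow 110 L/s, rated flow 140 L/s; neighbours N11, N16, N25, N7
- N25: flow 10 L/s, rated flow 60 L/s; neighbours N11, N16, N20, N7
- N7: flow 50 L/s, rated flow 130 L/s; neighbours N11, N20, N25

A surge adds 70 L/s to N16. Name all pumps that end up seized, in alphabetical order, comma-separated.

Round 1 — N16 at 110 > 60. N16 seizes.
  N16 sheds 110 L/s to N20, N25: 55 each.
    N20: 110+55 = 165 > 140
    N25: 10+55 = 65 > 60
Round 2 — N20, N25 seize.
  N20 sheds 165 L/s to N11, N7: 82 each (1 lost).
    N11: 40+82 = 122 > 70
    N7: 50+82 = 132 > 130
  N25 sheds 65 L/s to N11, N7: 32 each (1 lost).
    N11: 122+32 = 154 > 70
    N7: 132+32 = 164 > 130
Round 3 — N11, N7 seize.
  N11 sheds 154 L/s: no online neighbours, lost.
  N7 sheds 164 L/s: no online neighbours, lost.
No further seizures.

N11, N16, N20, N25, N7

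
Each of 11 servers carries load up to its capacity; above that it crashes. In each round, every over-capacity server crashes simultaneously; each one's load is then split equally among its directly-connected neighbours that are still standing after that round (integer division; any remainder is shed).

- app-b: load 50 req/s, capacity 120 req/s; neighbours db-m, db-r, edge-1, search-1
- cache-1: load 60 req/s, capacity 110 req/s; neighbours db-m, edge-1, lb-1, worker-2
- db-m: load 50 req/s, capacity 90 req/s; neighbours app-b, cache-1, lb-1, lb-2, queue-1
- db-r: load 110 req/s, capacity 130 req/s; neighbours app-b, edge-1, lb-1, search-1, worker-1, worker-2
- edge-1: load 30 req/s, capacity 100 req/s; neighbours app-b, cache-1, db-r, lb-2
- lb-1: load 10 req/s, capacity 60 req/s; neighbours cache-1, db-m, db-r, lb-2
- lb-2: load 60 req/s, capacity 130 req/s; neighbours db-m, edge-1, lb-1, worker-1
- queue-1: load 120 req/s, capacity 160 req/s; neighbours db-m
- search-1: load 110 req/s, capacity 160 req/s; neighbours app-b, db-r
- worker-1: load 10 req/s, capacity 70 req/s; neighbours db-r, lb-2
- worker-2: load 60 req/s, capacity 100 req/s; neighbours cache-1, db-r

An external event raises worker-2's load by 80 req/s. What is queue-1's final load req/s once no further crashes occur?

151

Round 1 — worker-2 at 140 > 100. worker-2 crashes.
  worker-2 sheds 140 req/s to cache-1, db-r: 70 each.
    cache-1: 60+70 = 130 > 110
    db-r: 110+70 = 180 > 130
Round 2 — cache-1, db-r crash.
  cache-1 sheds 130 req/s to db-m, edge-1, lb-1: 43 each (1 lost).
    db-m: 50+43 = 93 > 90
    edge-1: 30+43 = 73 ≤ 100
    lb-1: 10+43 = 53 ≤ 60
  db-r sheds 180 req/s to app-b, edge-1, lb-1, search-1, worker-1: 36 each.
    app-b: 50+36 = 86 ≤ 120
    edge-1: 73+36 = 109 > 100
    lb-1: 53+36 = 89 > 60
    search-1: 110+36 = 146 ≤ 160
    worker-1: 10+36 = 46 ≤ 70
Round 3 — db-m, edge-1, lb-1 crash.
  db-m sheds 93 req/s to app-b, lb-2, queue-1: 31 each.
    app-b: 86+31 = 117 ≤ 120
    lb-2: 60+31 = 91 ≤ 130
    queue-1: 120+31 = 151 ≤ 160
  edge-1 sheds 109 req/s to app-b, lb-2: 54 each (1 lost).
    app-b: 117+54 = 171 > 120
    lb-2: 91+54 = 145 > 130
  lb-1 sheds 89 req/s to lb-2: 89 each.
    lb-2: 145+89 = 234 > 130
Round 4 — app-b, lb-2 crash.
  app-b sheds 171 req/s to search-1: 171 each.
    search-1: 146+171 = 317 > 160
  lb-2 sheds 234 req/s to worker-1: 234 each.
    worker-1: 46+234 = 280 > 70
Round 5 — search-1, worker-1 crash.
  search-1 sheds 317 req/s: no online neighbours, lost.
  worker-1 sheds 280 req/s: no online neighbours, lost.
No further crashes.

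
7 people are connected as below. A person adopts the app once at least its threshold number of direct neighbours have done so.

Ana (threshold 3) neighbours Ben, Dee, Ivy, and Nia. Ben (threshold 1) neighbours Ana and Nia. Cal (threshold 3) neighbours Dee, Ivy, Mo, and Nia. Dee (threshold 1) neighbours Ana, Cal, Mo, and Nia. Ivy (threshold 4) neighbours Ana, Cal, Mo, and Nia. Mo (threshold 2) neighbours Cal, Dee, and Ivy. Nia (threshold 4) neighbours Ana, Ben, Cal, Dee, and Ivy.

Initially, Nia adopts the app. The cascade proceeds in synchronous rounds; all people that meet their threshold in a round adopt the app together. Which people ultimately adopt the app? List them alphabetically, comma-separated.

Round 1 — Nia adopts the app (initial).
Round 2 — checking thresholds:
  Ana: 1 of 4 neighbours < 3, holds.
  Ben: 1 of 2 neighbours ≥ 1, adopts the app.
  Cal: 1 of 4 neighbours < 3, holds.
  Dee: 1 of 4 neighbours ≥ 1, adopts the app.
  Ivy: 1 of 4 neighbours < 4, holds.
Round 3 — checking thresholds:
  Ana: 3 of 4 neighbours ≥ 3, adopts the app.
  Cal: 2 of 4 neighbours < 3, holds.
  Ivy: 1 of 4 neighbours < 4, holds.
  Mo: 1 of 3 neighbours < 2, holds.
Round 4 — no new adoptions; cascade stops.

Ana, Ben, Dee, Nia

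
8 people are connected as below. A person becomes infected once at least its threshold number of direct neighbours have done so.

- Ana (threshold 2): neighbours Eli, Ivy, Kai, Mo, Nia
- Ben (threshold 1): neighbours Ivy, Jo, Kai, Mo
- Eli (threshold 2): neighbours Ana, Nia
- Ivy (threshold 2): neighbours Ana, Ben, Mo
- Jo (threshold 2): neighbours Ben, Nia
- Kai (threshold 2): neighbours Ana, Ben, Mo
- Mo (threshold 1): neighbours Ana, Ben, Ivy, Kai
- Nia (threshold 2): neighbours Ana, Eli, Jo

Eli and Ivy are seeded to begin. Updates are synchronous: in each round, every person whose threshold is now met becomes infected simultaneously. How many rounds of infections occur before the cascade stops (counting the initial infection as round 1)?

Round 1 — Eli, Ivy become infected (initial).
Round 2 — checking thresholds:
  Ana: 2 of 5 neighbours ≥ 2, becomes infected.
  Ben: 1 of 4 neighbours ≥ 1, becomes infected.
  Mo: 1 of 4 neighbours ≥ 1, becomes infected.
  Nia: 1 of 3 neighbours < 2, holds.
Round 3 — checking thresholds:
  Jo: 1 of 2 neighbours < 2, holds.
  Kai: 3 of 3 neighbours ≥ 2, becomes infected.
  Nia: 2 of 3 neighbours ≥ 2, becomes infected.
Round 4 — checking thresholds:
  Jo: 2 of 2 neighbours ≥ 2, becomes infected.
Round 5 — no new infections; cascade stops.

4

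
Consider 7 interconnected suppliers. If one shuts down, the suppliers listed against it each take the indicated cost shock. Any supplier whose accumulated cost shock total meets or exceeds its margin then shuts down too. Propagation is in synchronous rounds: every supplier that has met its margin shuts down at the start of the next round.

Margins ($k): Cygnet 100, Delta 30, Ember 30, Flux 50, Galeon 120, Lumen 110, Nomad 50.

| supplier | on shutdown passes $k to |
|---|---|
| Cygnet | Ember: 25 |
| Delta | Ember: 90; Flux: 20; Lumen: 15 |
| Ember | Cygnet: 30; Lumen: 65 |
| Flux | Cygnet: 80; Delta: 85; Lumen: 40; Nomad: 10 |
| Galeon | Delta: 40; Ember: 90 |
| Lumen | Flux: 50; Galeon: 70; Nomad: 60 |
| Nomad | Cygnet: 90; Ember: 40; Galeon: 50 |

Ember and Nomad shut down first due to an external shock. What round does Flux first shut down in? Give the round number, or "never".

never

Round 1 — Ember, Nomad shut down (initial).
  Cygnet: +30+90 → 120 ≥ 100
  Galeon: +50 → 50 < 120
  Lumen: +65 → 65 < 110
Round 2 — Cygnet shuts down.
No further shutdowns.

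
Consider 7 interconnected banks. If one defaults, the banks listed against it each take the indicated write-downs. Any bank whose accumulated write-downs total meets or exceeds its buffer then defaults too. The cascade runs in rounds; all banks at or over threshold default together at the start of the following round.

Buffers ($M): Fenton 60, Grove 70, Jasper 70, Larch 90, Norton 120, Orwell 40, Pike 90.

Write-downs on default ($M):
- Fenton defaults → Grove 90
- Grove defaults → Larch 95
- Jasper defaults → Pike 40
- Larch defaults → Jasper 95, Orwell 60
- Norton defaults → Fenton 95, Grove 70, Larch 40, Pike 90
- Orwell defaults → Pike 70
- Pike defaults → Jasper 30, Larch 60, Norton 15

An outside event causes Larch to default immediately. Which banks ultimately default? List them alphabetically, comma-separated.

Jasper, Larch, Orwell, Pike

Round 1 — Larch defaults (initial).
  Jasper: +95 → 95 ≥ 70
  Orwell: +60 → 60 ≥ 40
Round 2 — Jasper, Orwell default.
  Pike: +40+70 → 110 ≥ 90
Round 3 — Pike defaults.
  Norton: +15 → 15 < 120
No further defaults.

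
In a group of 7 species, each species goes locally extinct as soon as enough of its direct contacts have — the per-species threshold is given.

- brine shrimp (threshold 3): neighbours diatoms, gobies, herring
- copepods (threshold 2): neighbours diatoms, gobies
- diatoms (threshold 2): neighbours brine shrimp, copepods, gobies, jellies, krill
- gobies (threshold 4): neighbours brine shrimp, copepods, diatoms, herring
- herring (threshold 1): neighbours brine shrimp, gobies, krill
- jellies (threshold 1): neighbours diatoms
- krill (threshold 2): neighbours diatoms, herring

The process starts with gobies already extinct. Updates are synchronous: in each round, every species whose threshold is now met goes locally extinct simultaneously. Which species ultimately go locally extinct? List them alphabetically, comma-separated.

Round 1 — gobies goes locally extinct (initial).
Round 2 — checking thresholds:
  brine shrimp: 1 of 3 neighbours < 3, below threshold.
  copepods: 1 of 2 neighbours < 2, below threshold.
  diatoms: 1 of 5 neighbours < 2, below threshold.
  herring: 1 of 3 neighbours ≥ 1, goes locally extinct.
Round 3 — no new extinctions; cascade stops.

gobies, herring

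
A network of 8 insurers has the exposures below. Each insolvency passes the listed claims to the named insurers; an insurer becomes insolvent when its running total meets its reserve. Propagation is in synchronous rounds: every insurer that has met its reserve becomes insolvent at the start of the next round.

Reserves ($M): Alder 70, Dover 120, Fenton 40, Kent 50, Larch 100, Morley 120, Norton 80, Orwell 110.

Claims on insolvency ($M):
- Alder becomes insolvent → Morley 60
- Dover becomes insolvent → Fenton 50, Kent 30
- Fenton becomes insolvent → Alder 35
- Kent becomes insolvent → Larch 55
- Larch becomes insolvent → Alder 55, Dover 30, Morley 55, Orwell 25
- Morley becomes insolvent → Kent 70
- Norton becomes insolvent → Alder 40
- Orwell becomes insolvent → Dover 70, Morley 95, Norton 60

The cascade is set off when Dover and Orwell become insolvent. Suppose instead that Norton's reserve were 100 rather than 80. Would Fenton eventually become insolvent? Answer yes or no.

With Norton's reserve at 100:
Round 1 — Dover, Orwell become insolvent (initial).
  Fenton: +50 → 50 ≥ 40
  Kent: +30 → 30 < 50
  Morley: +95 → 95 < 120
  Norton: +60 → 60 < 100
Round 2 — Fenton becomes insolvent.
  Alder: +35 → 35 < 70
No further insolvencies.

yes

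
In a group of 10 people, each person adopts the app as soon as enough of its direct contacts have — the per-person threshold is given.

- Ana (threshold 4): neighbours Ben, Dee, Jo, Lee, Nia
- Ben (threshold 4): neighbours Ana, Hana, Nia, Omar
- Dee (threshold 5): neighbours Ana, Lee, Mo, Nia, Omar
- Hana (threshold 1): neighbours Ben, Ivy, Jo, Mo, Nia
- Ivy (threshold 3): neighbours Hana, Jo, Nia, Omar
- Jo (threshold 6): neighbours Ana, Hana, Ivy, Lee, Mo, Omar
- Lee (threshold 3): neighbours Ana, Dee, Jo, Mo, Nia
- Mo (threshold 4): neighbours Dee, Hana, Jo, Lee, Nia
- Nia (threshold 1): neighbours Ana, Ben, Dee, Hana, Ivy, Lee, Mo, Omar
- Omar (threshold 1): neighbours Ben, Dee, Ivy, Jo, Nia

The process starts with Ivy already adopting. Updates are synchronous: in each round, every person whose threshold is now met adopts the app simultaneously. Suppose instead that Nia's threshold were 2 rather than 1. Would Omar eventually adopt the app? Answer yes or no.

With Nia's threshold at 2:
Round 1 — Ivy adopts the app (initial).
Round 2 — checking thresholds:
  Hana: 1 of 5 neighbours ≥ 1, adopts the app.
  Jo: 1 of 6 neighbours < 6, not yet.
  Nia: 1 of 8 neighbours < 2, not yet.
  Omar: 1 of 5 neighbours ≥ 1, adopts the app.
Round 3 — checking thresholds:
  Ben: 2 of 4 neighbours < 4, not yet.
  Dee: 1 of 5 neighbours < 5, not yet.
  Jo: 3 of 6 neighbours < 6, not yet.
  Mo: 1 of 5 neighbours < 4, not yet.
  Nia: 3 of 8 neighbours ≥ 2, adopts the app.
Round 4 — no new adoptions; cascade stops.

yes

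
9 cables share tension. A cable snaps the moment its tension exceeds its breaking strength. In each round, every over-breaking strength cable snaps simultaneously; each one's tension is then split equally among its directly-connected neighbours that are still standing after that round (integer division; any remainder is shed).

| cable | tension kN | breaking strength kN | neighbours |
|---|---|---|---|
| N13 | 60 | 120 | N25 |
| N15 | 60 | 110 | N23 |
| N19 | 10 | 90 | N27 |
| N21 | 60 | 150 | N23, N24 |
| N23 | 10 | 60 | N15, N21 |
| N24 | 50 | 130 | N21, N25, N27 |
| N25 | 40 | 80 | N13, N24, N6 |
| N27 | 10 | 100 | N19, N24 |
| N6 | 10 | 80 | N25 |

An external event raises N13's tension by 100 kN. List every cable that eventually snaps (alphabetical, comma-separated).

N13, N24, N25, N6

Round 1 — N13 at 160 > 120. N13 snaps.
  N13 sheds 160 kN to N25: 160 each.
    N25: 40+160 = 200 > 80
Round 2 — N25 snaps.
  N25 sheds 200 kN to N24, N6: 100 each.
    N24: 50+100 = 150 > 130
    N6: 10+100 = 110 > 80
Round 3 — N24, N6 snap.
  N24 sheds 150 kN to N21, N27: 75 each.
    N21: 60+75 = 135 ≤ 150
    N27: 10+75 = 85 ≤ 100
  N6 sheds 110 kN: no online neighbours, lost.
No further breaks.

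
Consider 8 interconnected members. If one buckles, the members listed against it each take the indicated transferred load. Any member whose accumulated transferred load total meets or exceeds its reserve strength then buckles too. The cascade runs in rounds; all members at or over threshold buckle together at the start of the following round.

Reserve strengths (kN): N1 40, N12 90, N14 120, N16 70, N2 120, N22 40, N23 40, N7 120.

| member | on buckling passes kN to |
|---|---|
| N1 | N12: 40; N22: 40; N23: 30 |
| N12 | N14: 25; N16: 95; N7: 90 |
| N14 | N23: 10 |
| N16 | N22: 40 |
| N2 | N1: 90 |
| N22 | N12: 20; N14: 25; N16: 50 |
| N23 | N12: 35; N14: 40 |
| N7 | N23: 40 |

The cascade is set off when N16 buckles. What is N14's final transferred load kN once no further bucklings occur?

25

Round 1 — N16 buckles (initial).
  N22: +40 → 40 ≥ 40
Round 2 — N22 buckles.
  N12: +20 → 20 < 90
  N14: +25 → 25 < 120
No further bucklings.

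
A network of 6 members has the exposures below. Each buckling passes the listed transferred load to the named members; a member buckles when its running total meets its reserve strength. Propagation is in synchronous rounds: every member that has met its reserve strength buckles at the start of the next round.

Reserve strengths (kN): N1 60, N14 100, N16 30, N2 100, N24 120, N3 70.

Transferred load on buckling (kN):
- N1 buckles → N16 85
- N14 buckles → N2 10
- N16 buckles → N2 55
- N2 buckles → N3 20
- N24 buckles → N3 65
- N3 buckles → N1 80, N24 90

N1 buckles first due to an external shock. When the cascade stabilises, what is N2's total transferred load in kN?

55

Round 1 — N1 buckles (initial).
  N16: +85 → 85 ≥ 30
Round 2 — N16 buckles.
  N2: +55 → 55 < 100
No further bucklings.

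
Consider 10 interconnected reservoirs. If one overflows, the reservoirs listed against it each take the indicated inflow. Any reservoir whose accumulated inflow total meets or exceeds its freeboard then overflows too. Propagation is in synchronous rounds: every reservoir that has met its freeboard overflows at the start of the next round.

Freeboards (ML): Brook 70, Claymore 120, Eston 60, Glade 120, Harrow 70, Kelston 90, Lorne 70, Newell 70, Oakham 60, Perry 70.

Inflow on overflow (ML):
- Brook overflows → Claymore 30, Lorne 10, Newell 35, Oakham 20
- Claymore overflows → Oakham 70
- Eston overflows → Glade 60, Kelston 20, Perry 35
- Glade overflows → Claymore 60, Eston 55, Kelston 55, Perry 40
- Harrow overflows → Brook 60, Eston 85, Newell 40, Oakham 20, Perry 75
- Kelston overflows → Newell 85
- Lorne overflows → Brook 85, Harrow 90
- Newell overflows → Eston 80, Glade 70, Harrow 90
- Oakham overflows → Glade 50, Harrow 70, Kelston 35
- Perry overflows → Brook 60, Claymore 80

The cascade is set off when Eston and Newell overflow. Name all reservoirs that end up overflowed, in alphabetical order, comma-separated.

Round 1 — Eston, Newell overflow (initial).
  Glade: +60+70 → 130 ≥ 120
  Harrow: +90 → 90 ≥ 70
  Kelston: +20 → 20 < 90
  Perry: +35 → 35 < 70
Round 2 — Glade, Harrow overflow.
  Brook: +60 → 60 < 70
  Claymore: +60 → 60 < 120
  Kelston: +55 → 75 < 90
  Oakham: +20 → 20 < 60
  Perry: +40+75 → 150 ≥ 70
Round 3 — Perry overflows.
  Brook: +60 → 120 ≥ 70
  Claymore: +80 → 140 ≥ 120
Round 4 — Brook, Claymore overflow.
  Lorne: +10 → 10 < 70
  Oakham: +20+70 → 110 ≥ 60
Round 5 — Oakham overflows.
  Kelston: +35 → 110 ≥ 90
Round 6 — Kelston overflows.
No further overflows.

Brook, Claymore, Eston, Glade, Harrow, Kelston, Newell, Oakham, Perry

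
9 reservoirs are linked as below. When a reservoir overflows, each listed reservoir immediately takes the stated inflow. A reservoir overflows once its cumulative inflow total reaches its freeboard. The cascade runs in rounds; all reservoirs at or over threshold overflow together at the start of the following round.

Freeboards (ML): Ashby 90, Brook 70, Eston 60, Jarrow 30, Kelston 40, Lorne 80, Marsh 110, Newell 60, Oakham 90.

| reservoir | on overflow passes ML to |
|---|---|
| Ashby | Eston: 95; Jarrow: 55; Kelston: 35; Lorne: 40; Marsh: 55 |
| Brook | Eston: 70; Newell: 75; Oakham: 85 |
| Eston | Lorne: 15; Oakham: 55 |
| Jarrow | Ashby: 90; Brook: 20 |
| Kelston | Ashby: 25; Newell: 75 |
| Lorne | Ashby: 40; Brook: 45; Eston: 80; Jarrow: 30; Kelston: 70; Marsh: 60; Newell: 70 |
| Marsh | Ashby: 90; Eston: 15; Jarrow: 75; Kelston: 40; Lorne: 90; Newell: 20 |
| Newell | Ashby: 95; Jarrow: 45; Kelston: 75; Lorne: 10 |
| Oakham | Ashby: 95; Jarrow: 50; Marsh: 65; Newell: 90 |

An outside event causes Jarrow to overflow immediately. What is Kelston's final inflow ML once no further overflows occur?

Round 1 — Jarrow overflows (initial).
  Ashby: +90 → 90 ≥ 90
  Brook: +20 → 20 < 70
Round 2 — Ashby overflows.
  Eston: +95 → 95 ≥ 60
  Kelston: +35 → 35 < 40
  Lorne: +40 → 40 < 80
  Marsh: +55 → 55 < 110
Round 3 — Eston overflows.
  Lorne: +15 → 55 < 80
  Oakham: +55 → 55 < 90
No further overflows.

35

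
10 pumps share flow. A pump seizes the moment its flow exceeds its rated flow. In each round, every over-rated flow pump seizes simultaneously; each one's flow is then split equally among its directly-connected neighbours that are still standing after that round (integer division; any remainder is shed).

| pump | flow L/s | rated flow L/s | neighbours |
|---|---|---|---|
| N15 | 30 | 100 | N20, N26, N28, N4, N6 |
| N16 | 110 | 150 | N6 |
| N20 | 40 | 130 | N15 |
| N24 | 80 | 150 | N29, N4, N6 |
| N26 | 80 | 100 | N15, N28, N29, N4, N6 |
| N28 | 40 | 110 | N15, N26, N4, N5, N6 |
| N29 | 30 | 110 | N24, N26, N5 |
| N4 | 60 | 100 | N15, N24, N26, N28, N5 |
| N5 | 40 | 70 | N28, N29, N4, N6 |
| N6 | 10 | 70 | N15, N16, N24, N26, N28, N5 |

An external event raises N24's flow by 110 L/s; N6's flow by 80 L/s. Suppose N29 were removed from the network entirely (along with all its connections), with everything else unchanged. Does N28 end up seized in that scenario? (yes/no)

yes

With N29 removed:
Round 1 — N24 at 190 > 150; N6 at 90 > 70. N24, N6 seize.
  N24 sheds 190 L/s to N4: 190 each.
    N4: 60+190 = 250 > 100
  N6 sheds 90 L/s to N15, N16, N26, N28, N5: 18 each.
    N15: 30+18 = 48 ≤ 100
    N16: 110+18 = 128 ≤ 150
    N26: 80+18 = 98 ≤ 100
    N28: 40+18 = 58 ≤ 110
    N5: 40+18 = 58 ≤ 70
Round 2 — N4 seizes.
  N4 sheds 250 L/s to N15, N26, N28, N5: 62 each (2 lost).
    N15: 48+62 = 110 > 100
    N26: 98+62 = 160 > 100
    N28: 58+62 = 120 > 110
    N5: 58+62 = 120 > 70
Round 3 — N15, N26, N28, N5 seize.
  N15 sheds 110 L/s to N20: 110 each.
    N20: 40+110 = 150 > 130
  N26 sheds 160 L/s: no online neighbours, lost.
  N28 sheds 120 L/s: no online neighbours, lost.
  N5 sheds 120 L/s: no online neighbours, lost.
Round 4 — N20 seizes.
  N20 sheds 150 L/s: no online neighbours, lost.
No further seizures.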